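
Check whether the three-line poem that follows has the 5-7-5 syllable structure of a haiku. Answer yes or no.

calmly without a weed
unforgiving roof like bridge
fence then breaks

Line 1: "calmly without a weed": 2+2+1+1 = 6 (expected 5)
Line 2: "unforgiving roof like bridge": 4+1+1+1 = 7 ✓
Line 3: "fence then breaks": 1+1+1 = 3 (expected 5)

No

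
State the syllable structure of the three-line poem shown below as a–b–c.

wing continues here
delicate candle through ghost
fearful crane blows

5–7–4

Line 1: wing (1), continues (3), here (1) → 5
Line 2: delicate (3), candle (2), through (1), ghost (1) → 7
Line 3: fearful (2), crane (1), blows (1) → 4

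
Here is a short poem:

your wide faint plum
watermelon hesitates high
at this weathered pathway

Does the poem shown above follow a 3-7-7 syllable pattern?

No

Line 1: "your wide faint plum": 1+1+1+1 = 4 (expected 3)
Line 2: "watermelon hesitates high": 4+3+1 = 8 (expected 7)
Line 3: "at this weathered pathway": 1+1+2+2 = 6 (expected 7)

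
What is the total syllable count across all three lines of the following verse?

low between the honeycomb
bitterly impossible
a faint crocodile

Line 1: low (1), between (2), the (1), honeycomb (3) → 7
Line 2: bitterly (3), impossible (4) → 7
Line 3: a (1), faint (1), crocodile (3) → 5
Total: 7 + 7 + 5 = 19

19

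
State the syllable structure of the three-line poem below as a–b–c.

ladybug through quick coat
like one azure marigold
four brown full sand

Line 1: "ladybug through quick coat": 3+1+1+1 = 6
Line 2: "like one azure marigold": 1+1+2+3 = 7
Line 3: "four brown full sand": 1+1+1+1 = 4

6–7–4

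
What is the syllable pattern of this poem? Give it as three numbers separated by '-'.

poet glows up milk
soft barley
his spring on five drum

5-3-5

Line 1: poet (2), glows (1), up (1), milk (1) → 5
Line 2: soft (1), barley (2) → 3
Line 3: his (1), spring (1), on (1), five (1), drum (1) → 5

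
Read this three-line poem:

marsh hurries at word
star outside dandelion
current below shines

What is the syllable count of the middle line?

7

The middle line: "star outside dandelion": 1+2+4 = 7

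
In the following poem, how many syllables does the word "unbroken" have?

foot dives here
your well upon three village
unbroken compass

"unbroken" has 3 syllables.

3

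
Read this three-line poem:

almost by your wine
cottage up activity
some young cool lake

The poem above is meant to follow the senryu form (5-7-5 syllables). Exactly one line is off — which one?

Line 3

Line 1: almost(2) + by(1) + your(1) + wine(1) = 5 ✓
Line 2: cottage(2) + up(1) + activity(4) = 7 ✓
Line 3: some(1) + young(1) + cool(1) + lake(1) = 4 (expected 5)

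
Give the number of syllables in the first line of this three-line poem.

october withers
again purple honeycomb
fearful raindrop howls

The first line: "october withers": 3+2 = 5

5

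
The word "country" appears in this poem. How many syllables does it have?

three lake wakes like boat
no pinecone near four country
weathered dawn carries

2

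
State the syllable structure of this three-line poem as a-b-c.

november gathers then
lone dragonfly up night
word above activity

6-6-7

Line 1: november (3), gathers (2), then (1) → 6
Line 2: lone (1), dragonfly (3), up (1), night (1) → 6
Line 3: word (1), above (2), activity (4) → 7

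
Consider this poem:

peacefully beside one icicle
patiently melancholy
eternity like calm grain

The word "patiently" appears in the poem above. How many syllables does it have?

3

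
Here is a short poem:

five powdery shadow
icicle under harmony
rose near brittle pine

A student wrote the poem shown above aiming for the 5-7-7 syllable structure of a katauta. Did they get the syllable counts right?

Line 1: five(1) + powdery(3) + shadow(2) = 6 (expected 5)
Line 2: icicle(3) + under(2) + harmony(3) = 8 (expected 7)
Line 3: rose(1) + near(1) + brittle(2) + pine(1) = 5 (expected 7)

No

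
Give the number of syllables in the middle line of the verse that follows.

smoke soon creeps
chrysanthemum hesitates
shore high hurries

7

The middle line: "chrysanthemum hesitates": 4+3 = 7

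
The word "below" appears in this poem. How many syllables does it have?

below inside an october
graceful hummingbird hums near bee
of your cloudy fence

2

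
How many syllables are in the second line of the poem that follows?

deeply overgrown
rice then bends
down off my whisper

3

The second line: "rice then bends": 1+1+1 = 3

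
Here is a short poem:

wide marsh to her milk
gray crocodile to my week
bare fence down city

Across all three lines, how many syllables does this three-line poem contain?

17

Line 1: wide (1), marsh (1), to (1), her (1), milk (1) → 5
Line 2: gray (1), crocodile (3), to (1), my (1), week (1) → 7
Line 3: bare (1), fence (1), down (1), city (2) → 5
Total: 5 + 7 + 5 = 17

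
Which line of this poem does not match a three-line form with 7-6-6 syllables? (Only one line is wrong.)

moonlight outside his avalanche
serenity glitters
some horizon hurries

Line 1

Line 1: moonlight(2) + outside(2) + his(1) + avalanche(3) = 8 (expected 7)
Line 2: serenity(4) + glitters(2) = 6 ✓
Line 3: some(1) + horizon(3) + hurries(2) = 6 ✓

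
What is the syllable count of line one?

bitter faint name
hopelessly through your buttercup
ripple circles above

4

Line one: "bitter faint name": 2+1+1 = 4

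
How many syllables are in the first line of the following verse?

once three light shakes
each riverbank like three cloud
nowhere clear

The first line: once (1), three (1), light (1), shakes (1) → 4

4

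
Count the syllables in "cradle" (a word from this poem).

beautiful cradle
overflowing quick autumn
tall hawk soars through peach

2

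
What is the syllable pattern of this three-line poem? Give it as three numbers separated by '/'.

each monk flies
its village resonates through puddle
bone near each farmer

Line 1: "each monk flies": 1+1+1 = 3
Line 2: "its village resonates through puddle": 1+2+3+1+2 = 9
Line 3: "bone near each farmer": 1+1+1+2 = 5

3/9/5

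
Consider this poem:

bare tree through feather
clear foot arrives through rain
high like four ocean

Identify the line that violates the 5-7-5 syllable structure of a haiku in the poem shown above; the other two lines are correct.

Line 2

Line 1: bare(1) + tree(1) + through(1) + feather(2) = 5 ✓
Line 2: clear(1) + foot(1) + arrives(2) + through(1) + rain(1) = 6 (expected 7)
Line 3: high(1) + like(1) + four(1) + ocean(2) = 5 ✓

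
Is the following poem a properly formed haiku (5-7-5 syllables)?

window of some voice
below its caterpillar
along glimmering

Yes

Line 1: window(2) + of(1) + some(1) + voice(1) = 5 ✓
Line 2: below(2) + its(1) + caterpillar(4) = 7 ✓
Line 3: along(2) + glimmering(3) = 5 ✓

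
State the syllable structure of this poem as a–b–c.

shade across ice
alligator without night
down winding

Line 1: shade(1) + across(2) + ice(1) = 4
Line 2: alligator(4) + without(2) + night(1) = 7
Line 3: down(1) + winding(2) = 3

4–7–3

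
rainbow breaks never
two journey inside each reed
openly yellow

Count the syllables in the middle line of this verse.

The middle line: two (1), journey (2), inside (2), each (1), reed (1) → 7

7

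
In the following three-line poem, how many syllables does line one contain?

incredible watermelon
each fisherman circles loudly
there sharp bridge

8

Line one: "incredible watermelon": 4+4 = 8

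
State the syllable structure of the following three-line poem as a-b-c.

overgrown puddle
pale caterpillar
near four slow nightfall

Line 1: "overgrown puddle": 3+2 = 5
Line 2: "pale caterpillar": 1+4 = 5
Line 3: "near four slow nightfall": 1+1+1+2 = 5

5-5-5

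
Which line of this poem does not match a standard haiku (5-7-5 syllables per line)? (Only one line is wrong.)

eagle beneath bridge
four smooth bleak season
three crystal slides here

The second line

Line 1: eagle(2) + beneath(2) + bridge(1) = 5 ✓
Line 2: four(1) + smooth(1) + bleak(1) + season(2) = 5 (expected 7)
Line 3: three(1) + crystal(2) + slides(1) + here(1) = 5 ✓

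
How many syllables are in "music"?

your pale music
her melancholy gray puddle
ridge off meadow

2

"music" has 2 syllables.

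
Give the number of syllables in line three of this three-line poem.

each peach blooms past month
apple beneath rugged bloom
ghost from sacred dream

Line three: ghost(1) + from(1) + sacred(2) + dream(1) = 5

5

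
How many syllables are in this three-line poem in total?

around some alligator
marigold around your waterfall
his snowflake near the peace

Line 1: around (2), some (1), alligator (4) → 7
Line 2: marigold (3), around (2), your (1), waterfall (3) → 9
Line 3: his (1), snowflake (2), near (1), the (1), peace (1) → 6
Total: 7 + 9 + 6 = 22

22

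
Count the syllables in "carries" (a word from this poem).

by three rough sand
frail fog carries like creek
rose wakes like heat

2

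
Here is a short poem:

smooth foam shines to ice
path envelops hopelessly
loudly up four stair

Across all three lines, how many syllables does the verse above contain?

Line 1: "smooth foam shines to ice": 1+1+1+1+1 = 5
Line 2: "path envelops hopelessly": 1+3+3 = 7
Line 3: "loudly up four stair": 2+1+1+1 = 5
Total: 5 + 7 + 5 = 17

17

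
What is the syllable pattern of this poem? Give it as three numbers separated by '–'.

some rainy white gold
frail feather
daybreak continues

Line 1: "some rainy white gold": 1+2+1+1 = 5
Line 2: "frail feather": 1+2 = 3
Line 3: "daybreak continues": 2+3 = 5

5–3–5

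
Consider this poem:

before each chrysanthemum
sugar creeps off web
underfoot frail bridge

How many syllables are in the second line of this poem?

The second line: sugar (2), creeps (1), off (1), web (1) → 5

5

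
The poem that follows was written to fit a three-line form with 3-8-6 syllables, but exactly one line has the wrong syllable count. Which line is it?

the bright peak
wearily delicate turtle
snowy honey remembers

Line 1: the(1) + bright(1) + peak(1) = 3 ✓
Line 2: wearily(3) + delicate(3) + turtle(2) = 8 ✓
Line 3: snowy(2) + honey(2) + remembers(3) = 7 (expected 6)

Line 3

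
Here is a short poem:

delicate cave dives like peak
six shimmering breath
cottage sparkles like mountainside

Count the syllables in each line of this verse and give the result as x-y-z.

7-5-8

Line 1: "delicate cave dives like peak": 3+1+1+1+1 = 7
Line 2: "six shimmering breath": 1+3+1 = 5
Line 3: "cottage sparkles like mountainside": 2+2+1+3 = 8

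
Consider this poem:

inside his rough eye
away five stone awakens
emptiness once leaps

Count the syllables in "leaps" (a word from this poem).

1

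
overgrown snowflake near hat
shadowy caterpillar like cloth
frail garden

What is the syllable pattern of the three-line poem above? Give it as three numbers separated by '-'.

Line 1: overgrown(3) + snowflake(2) + near(1) + hat(1) = 7
Line 2: shadowy(3) + caterpillar(4) + like(1) + cloth(1) = 9
Line 3: frail(1) + garden(2) = 3

7-9-3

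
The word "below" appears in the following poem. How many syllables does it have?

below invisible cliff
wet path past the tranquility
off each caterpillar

2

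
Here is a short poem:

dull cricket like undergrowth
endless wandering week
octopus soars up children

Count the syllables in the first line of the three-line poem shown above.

7

The first line: "dull cricket like undergrowth": 1+2+1+3 = 7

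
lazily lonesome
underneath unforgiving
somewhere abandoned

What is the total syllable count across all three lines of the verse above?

17

Line 1: lazily (3), lonesome (2) → 5
Line 2: underneath (3), unforgiving (4) → 7
Line 3: somewhere (2), abandoned (3) → 5
Total: 5 + 7 + 5 = 17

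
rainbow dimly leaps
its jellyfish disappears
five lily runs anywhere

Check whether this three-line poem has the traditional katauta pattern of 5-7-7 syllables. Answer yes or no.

Yes

Line 1: rainbow(2) + dimly(2) + leaps(1) = 5 ✓
Line 2: its(1) + jellyfish(3) + disappears(3) = 7 ✓
Line 3: five(1) + lily(2) + runs(1) + anywhere(3) = 7 ✓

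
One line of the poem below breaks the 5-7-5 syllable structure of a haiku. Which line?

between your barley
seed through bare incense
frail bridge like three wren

Line 1: "between your barley": 2+1+2 = 5 ✓
Line 2: "seed through bare incense": 1+1+1+2 = 5 (expected 7)
Line 3: "frail bridge like three wren": 1+1+1+1+1 = 5 ✓

Line 2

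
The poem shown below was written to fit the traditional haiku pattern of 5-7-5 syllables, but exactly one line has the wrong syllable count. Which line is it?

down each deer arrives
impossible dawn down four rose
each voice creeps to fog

The second line

Line 1: down (1), each (1), deer (1), arrives (2) → 5 ✓
Line 2: impossible (4), dawn (1), down (1), four (1), rose (1) → 8 (expected 7)
Line 3: each (1), voice (1), creeps (1), to (1), fog (1) → 5 ✓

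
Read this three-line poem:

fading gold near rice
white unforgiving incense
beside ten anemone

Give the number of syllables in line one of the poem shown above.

Line one: fading(2) + gold(1) + near(1) + rice(1) = 5

5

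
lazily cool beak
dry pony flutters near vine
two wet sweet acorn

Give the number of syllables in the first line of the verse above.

5

The first line: "lazily cool beak": 3+1+1 = 5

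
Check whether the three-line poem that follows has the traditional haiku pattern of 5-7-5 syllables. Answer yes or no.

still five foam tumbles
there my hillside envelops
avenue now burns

Yes

Line 1: still (1), five (1), foam (1), tumbles (2) → 5 ✓
Line 2: there (1), my (1), hillside (2), envelops (3) → 7 ✓
Line 3: avenue (3), now (1), burns (1) → 5 ✓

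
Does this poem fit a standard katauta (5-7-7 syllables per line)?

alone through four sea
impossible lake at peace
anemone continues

Line 1: alone(2) + through(1) + four(1) + sea(1) = 5 ✓
Line 2: impossible(4) + lake(1) + at(1) + peace(1) = 7 ✓
Line 3: anemone(4) + continues(3) = 7 ✓

Yes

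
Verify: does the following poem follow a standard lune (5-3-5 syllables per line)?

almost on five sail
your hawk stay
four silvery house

Yes

Line 1: almost(2) + on(1) + five(1) + sail(1) = 5 ✓
Line 2: your(1) + hawk(1) + stay(1) = 3 ✓
Line 3: four(1) + silvery(3) + house(1) = 5 ✓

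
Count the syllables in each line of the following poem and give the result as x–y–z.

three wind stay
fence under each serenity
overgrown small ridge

Line 1: "three wind stay": 1+1+1 = 3
Line 2: "fence under each serenity": 1+2+1+4 = 8
Line 3: "overgrown small ridge": 3+1+1 = 5

3–8–5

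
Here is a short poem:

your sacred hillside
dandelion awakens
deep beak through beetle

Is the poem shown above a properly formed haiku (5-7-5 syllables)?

Line 1: your (1), sacred (2), hillside (2) → 5 ✓
Line 2: dandelion (4), awakens (3) → 7 ✓
Line 3: deep (1), beak (1), through (1), beetle (2) → 5 ✓

Yes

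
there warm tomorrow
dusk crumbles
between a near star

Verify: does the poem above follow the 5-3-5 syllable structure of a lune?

Yes

Line 1: "there warm tomorrow": 1+1+3 = 5 ✓
Line 2: "dusk crumbles": 1+2 = 3 ✓
Line 3: "between a near star": 2+1+1+1 = 5 ✓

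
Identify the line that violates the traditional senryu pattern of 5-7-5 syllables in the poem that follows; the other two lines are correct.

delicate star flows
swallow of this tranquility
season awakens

The second line

Line 1: delicate(3) + star(1) + flows(1) = 5 ✓
Line 2: swallow(2) + of(1) + this(1) + tranquility(4) = 8 (expected 7)
Line 3: season(2) + awakens(3) = 5 ✓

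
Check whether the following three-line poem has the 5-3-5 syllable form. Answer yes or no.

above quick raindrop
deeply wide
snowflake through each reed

Line 1: "above quick raindrop": 2+1+2 = 5 ✓
Line 2: "deeply wide": 2+1 = 3 ✓
Line 3: "snowflake through each reed": 2+1+1+1 = 5 ✓

Yes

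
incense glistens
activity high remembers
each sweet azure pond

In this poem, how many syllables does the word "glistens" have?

2

"glistens" has 2 syllables.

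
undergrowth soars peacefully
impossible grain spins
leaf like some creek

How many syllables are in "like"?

1

"like" has 1 syllable.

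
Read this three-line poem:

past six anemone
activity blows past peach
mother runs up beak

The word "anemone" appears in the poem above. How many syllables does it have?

"anemone" has 4 syllables.

4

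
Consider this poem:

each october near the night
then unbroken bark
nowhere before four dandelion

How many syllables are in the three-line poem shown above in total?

21

Line 1: "each october near the night": 1+3+1+1+1 = 7
Line 2: "then unbroken bark": 1+3+1 = 5
Line 3: "nowhere before four dandelion": 2+2+1+4 = 9
Total: 7 + 5 + 9 = 21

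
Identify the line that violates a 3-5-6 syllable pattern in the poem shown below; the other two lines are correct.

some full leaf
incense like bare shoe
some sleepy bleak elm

Line 3

Line 1: some(1) + full(1) + leaf(1) = 3 ✓
Line 2: incense(2) + like(1) + bare(1) + shoe(1) = 5 ✓
Line 3: some(1) + sleepy(2) + bleak(1) + elm(1) = 5 (expected 6)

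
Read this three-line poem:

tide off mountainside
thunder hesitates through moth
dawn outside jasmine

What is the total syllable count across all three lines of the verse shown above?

17

Line 1: tide (1), off (1), mountainside (3) → 5
Line 2: thunder (2), hesitates (3), through (1), moth (1) → 7
Line 3: dawn (1), outside (2), jasmine (2) → 5
Total: 5 + 7 + 5 = 17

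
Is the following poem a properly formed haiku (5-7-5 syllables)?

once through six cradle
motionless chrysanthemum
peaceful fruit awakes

Line 1: once(1) + through(1) + six(1) + cradle(2) = 5 ✓
Line 2: motionless(3) + chrysanthemum(4) = 7 ✓
Line 3: peaceful(2) + fruit(1) + awakes(2) = 5 ✓

Yes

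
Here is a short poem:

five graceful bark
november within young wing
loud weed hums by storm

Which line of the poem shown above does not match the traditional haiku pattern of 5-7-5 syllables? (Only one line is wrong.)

Line 1: "five graceful bark": 1+2+1 = 4 (expected 5)
Line 2: "november within young wing": 3+2+1+1 = 7 ✓
Line 3: "loud weed hums by storm": 1+1+1+1+1 = 5 ✓

The first line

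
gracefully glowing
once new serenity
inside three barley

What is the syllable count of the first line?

The first line: gracefully(3) + glowing(2) = 5

5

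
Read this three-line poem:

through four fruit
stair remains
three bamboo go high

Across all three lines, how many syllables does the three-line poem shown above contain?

Line 1: through (1), four (1), fruit (1) → 3
Line 2: stair (1), remains (2) → 3
Line 3: three (1), bamboo (2), go (1), high (1) → 5
Total: 3 + 3 + 5 = 11

11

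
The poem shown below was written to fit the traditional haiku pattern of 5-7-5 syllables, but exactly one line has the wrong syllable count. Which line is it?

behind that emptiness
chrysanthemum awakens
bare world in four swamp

Line 1

Line 1: behind (2), that (1), emptiness (3) → 6 (expected 5)
Line 2: chrysanthemum (4), awakens (3) → 7 ✓
Line 3: bare (1), world (1), in (1), four (1), swamp (1) → 5 ✓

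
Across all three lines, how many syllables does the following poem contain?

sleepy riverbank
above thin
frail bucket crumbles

Line 1: sleepy (2), riverbank (3) → 5
Line 2: above (2), thin (1) → 3
Line 3: frail (1), bucket (2), crumbles (2) → 5
Total: 5 + 3 + 5 = 13

13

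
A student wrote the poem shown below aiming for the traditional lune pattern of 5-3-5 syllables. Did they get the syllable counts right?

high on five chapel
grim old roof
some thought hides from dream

Line 1: "high on five chapel": 1+1+1+2 = 5 ✓
Line 2: "grim old roof": 1+1+1 = 3 ✓
Line 3: "some thought hides from dream": 1+1+1+1+1 = 5 ✓

Yes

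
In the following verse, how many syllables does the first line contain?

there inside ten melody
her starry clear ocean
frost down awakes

The first line: there (1), inside (2), ten (1), melody (3) → 7

7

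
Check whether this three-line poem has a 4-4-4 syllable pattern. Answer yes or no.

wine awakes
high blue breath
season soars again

Line 1: wine(1) + awakes(2) = 3 (expected 4)
Line 2: high(1) + blue(1) + breath(1) = 3 (expected 4)
Line 3: season(2) + soars(1) + again(2) = 5 (expected 4)

No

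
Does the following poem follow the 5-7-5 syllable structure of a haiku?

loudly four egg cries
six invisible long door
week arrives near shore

Line 1: "loudly four egg cries": 2+1+1+1 = 5 ✓
Line 2: "six invisible long door": 1+4+1+1 = 7 ✓
Line 3: "week arrives near shore": 1+2+1+1 = 5 ✓

Yes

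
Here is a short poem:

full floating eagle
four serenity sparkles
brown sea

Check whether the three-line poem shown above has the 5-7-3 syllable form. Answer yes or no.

No

Line 1: full (1), floating (2), eagle (2) → 5 ✓
Line 2: four (1), serenity (4), sparkles (2) → 7 ✓
Line 3: brown (1), sea (1) → 2 (expected 3)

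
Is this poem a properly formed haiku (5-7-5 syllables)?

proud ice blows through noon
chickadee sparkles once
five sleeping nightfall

Line 1: proud(1) + ice(1) + blows(1) + through(1) + noon(1) = 5 ✓
Line 2: chickadee(3) + sparkles(2) + once(1) = 6 (expected 7)
Line 3: five(1) + sleeping(2) + nightfall(2) = 5 ✓

No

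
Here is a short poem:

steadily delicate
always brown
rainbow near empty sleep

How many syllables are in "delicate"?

"delicate" has 3 syllables.

3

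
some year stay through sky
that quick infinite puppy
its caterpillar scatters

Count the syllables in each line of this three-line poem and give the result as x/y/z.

5/7/7

Line 1: some (1), year (1), stay (1), through (1), sky (1) → 5
Line 2: that (1), quick (1), infinite (3), puppy (2) → 7
Line 3: its (1), caterpillar (4), scatters (2) → 7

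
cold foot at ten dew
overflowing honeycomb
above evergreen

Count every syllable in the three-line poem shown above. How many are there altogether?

17

Line 1: cold (1), foot (1), at (1), ten (1), dew (1) → 5
Line 2: overflowing (4), honeycomb (3) → 7
Line 3: above (2), evergreen (3) → 5
Total: 5 + 7 + 5 = 17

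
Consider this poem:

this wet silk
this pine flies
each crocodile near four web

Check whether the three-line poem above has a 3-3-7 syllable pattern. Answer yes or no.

Line 1: "this wet silk": 1+1+1 = 3 ✓
Line 2: "this pine flies": 1+1+1 = 3 ✓
Line 3: "each crocodile near four web": 1+3+1+1+1 = 7 ✓

Yes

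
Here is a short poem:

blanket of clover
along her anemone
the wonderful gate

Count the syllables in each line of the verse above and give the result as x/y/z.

5/7/5

Line 1: "blanket of clover": 2+1+2 = 5
Line 2: "along her anemone": 2+1+4 = 7
Line 3: "the wonderful gate": 1+3+1 = 5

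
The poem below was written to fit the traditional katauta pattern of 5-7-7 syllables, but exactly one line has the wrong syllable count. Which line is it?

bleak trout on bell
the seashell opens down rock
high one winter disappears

Line 1: bleak(1) + trout(1) + on(1) + bell(1) = 4 (expected 5)
Line 2: the(1) + seashell(2) + opens(2) + down(1) + rock(1) = 7 ✓
Line 3: high(1) + one(1) + winter(2) + disappears(3) = 7 ✓

The first line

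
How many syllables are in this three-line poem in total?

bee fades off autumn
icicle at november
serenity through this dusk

19

Line 1: bee (1), fades (1), off (1), autumn (2) → 5
Line 2: icicle (3), at (1), november (3) → 7
Line 3: serenity (4), through (1), this (1), dusk (1) → 7
Total: 5 + 7 + 7 = 19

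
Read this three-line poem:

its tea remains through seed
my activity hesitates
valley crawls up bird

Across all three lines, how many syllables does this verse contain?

Line 1: its(1) + tea(1) + remains(2) + through(1) + seed(1) = 6
Line 2: my(1) + activity(4) + hesitates(3) = 8
Line 3: valley(2) + crawls(1) + up(1) + bird(1) = 5
Total: 6 + 8 + 5 = 19

19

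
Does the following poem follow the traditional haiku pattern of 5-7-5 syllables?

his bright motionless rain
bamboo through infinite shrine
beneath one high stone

Line 1: his(1) + bright(1) + motionless(3) + rain(1) = 6 (expected 5)
Line 2: bamboo(2) + through(1) + infinite(3) + shrine(1) = 7 ✓
Line 3: beneath(2) + one(1) + high(1) + stone(1) = 5 ✓

No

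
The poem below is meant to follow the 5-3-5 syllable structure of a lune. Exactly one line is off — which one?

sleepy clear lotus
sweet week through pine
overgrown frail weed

The second line

Line 1: sleepy (2), clear (1), lotus (2) → 5 ✓
Line 2: sweet (1), week (1), through (1), pine (1) → 4 (expected 3)
Line 3: overgrown (3), frail (1), weed (1) → 5 ✓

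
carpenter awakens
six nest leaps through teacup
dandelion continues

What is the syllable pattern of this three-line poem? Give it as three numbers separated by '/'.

Line 1: carpenter (3), awakens (3) → 6
Line 2: six (1), nest (1), leaps (1), through (1), teacup (2) → 6
Line 3: dandelion (4), continues (3) → 7

6/6/7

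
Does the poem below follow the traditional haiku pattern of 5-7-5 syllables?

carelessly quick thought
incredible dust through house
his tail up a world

Yes

Line 1: "carelessly quick thought": 3+1+1 = 5 ✓
Line 2: "incredible dust through house": 4+1+1+1 = 7 ✓
Line 3: "his tail up a world": 1+1+1+1+1 = 5 ✓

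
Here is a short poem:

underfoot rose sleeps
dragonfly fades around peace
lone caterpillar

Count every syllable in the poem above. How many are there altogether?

Line 1: underfoot(3) + rose(1) + sleeps(1) = 5
Line 2: dragonfly(3) + fades(1) + around(2) + peace(1) = 7
Line 3: lone(1) + caterpillar(4) = 5
Total: 5 + 7 + 5 = 17

17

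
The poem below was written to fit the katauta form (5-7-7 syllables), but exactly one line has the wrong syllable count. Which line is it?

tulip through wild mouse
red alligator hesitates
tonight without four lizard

Line 2

Line 1: tulip (2), through (1), wild (1), mouse (1) → 5 ✓
Line 2: red (1), alligator (4), hesitates (3) → 8 (expected 7)
Line 3: tonight (2), without (2), four (1), lizard (2) → 7 ✓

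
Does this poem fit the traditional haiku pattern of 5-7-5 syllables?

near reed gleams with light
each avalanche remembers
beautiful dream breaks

Line 1: near(1) + reed(1) + gleams(1) + with(1) + light(1) = 5 ✓
Line 2: each(1) + avalanche(3) + remembers(3) = 7 ✓
Line 3: beautiful(3) + dream(1) + breaks(1) = 5 ✓

Yes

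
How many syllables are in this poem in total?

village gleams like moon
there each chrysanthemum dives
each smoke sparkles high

Line 1: "village gleams like moon": 2+1+1+1 = 5
Line 2: "there each chrysanthemum dives": 1+1+4+1 = 7
Line 3: "each smoke sparkles high": 1+1+2+1 = 5
Total: 5 + 7 + 5 = 17

17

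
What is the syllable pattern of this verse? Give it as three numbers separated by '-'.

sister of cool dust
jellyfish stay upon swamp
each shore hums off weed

5-7-5

Line 1: sister (2), of (1), cool (1), dust (1) → 5
Line 2: jellyfish (3), stay (1), upon (2), swamp (1) → 7
Line 3: each (1), shore (1), hums (1), off (1), weed (1) → 5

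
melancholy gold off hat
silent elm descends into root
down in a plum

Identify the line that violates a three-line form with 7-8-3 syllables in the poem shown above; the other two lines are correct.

Line 3

Line 1: melancholy (4), gold (1), off (1), hat (1) → 7 ✓
Line 2: silent (2), elm (1), descends (2), into (2), root (1) → 8 ✓
Line 3: down (1), in (1), a (1), plum (1) → 4 (expected 3)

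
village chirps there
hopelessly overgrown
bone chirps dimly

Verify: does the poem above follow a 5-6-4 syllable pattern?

No

Line 1: village(2) + chirps(1) + there(1) = 4 (expected 5)
Line 2: hopelessly(3) + overgrown(3) = 6 ✓
Line 3: bone(1) + chirps(1) + dimly(2) = 4 ✓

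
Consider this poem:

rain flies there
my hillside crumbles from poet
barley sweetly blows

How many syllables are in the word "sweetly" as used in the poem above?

2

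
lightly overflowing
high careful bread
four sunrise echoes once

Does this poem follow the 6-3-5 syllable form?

Line 1: "lightly overflowing": 2+4 = 6 ✓
Line 2: "high careful bread": 1+2+1 = 4 (expected 3)
Line 3: "four sunrise echoes once": 1+2+2+1 = 6 (expected 5)

No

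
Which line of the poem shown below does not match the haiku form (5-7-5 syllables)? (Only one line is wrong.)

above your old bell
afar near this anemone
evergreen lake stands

The second line

Line 1: "above your old bell": 2+1+1+1 = 5 ✓
Line 2: "afar near this anemone": 2+1+1+4 = 8 (expected 7)
Line 3: "evergreen lake stands": 3+1+1 = 5 ✓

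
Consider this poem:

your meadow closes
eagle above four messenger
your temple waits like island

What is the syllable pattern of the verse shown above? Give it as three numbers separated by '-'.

5-8-7

Line 1: "your meadow closes": 1+2+2 = 5
Line 2: "eagle above four messenger": 2+2+1+3 = 8
Line 3: "your temple waits like island": 1+2+1+1+2 = 7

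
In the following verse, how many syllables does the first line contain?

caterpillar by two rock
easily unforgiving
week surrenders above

The first line: caterpillar (4), by (1), two (1), rock (1) → 7

7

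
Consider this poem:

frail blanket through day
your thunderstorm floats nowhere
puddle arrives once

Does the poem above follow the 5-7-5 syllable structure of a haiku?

Line 1: frail (1), blanket (2), through (1), day (1) → 5 ✓
Line 2: your (1), thunderstorm (3), floats (1), nowhere (2) → 7 ✓
Line 3: puddle (2), arrives (2), once (1) → 5 ✓

Yes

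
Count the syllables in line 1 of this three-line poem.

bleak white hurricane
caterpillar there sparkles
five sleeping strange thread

Line 1: bleak(1) + white(1) + hurricane(3) = 5

5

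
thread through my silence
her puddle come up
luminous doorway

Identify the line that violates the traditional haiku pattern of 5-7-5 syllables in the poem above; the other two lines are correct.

Line 1: thread (1), through (1), my (1), silence (2) → 5 ✓
Line 2: her (1), puddle (2), come (1), up (1) → 5 (expected 7)
Line 3: luminous (3), doorway (2) → 5 ✓

The second line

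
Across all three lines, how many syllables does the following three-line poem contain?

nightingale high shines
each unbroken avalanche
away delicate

Line 1: "nightingale high shines": 3+1+1 = 5
Line 2: "each unbroken avalanche": 1+3+3 = 7
Line 3: "away delicate": 2+3 = 5
Total: 5 + 7 + 5 = 17

17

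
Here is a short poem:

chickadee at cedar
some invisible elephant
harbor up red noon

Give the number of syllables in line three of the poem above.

Line three: "harbor up red noon": 2+1+1+1 = 5

5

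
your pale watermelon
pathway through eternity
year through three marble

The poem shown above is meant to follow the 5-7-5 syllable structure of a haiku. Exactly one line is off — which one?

Line 1

Line 1: "your pale watermelon": 1+1+4 = 6 (expected 5)
Line 2: "pathway through eternity": 2+1+4 = 7 ✓
Line 3: "year through three marble": 1+1+1+2 = 5 ✓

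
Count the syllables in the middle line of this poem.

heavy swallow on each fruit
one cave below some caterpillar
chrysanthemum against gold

9

The middle line: one(1) + cave(1) + below(2) + some(1) + caterpillar(4) = 9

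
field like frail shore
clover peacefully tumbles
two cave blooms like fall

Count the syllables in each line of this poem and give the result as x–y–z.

Line 1: "field like frail shore": 1+1+1+1 = 4
Line 2: "clover peacefully tumbles": 2+3+2 = 7
Line 3: "two cave blooms like fall": 1+1+1+1+1 = 5

4–7–5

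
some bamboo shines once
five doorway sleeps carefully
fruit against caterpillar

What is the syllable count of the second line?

7

The second line: five(1) + doorway(2) + sleeps(1) + carefully(3) = 7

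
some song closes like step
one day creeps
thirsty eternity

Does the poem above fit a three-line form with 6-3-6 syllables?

Yes

Line 1: some (1), song (1), closes (2), like (1), step (1) → 6 ✓
Line 2: one (1), day (1), creeps (1) → 3 ✓
Line 3: thirsty (2), eternity (4) → 6 ✓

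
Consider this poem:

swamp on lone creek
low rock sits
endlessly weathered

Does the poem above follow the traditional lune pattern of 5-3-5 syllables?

Line 1: "swamp on lone creek": 1+1+1+1 = 4 (expected 5)
Line 2: "low rock sits": 1+1+1 = 3 ✓
Line 3: "endlessly weathered": 3+2 = 5 ✓

No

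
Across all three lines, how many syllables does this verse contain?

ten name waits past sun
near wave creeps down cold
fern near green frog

14

Line 1: ten(1) + name(1) + waits(1) + past(1) + sun(1) = 5
Line 2: near(1) + wave(1) + creeps(1) + down(1) + cold(1) = 5
Line 3: fern(1) + near(1) + green(1) + frog(1) = 4
Total: 5 + 5 + 4 = 14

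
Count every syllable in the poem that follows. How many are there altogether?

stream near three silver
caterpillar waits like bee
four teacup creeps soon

Line 1: "stream near three silver": 1+1+1+2 = 5
Line 2: "caterpillar waits like bee": 4+1+1+1 = 7
Line 3: "four teacup creeps soon": 1+2+1+1 = 5
Total: 5 + 7 + 5 = 17

17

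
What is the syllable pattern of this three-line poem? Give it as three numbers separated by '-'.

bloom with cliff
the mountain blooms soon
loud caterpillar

3-5-5

Line 1: bloom (1), with (1), cliff (1) → 3
Line 2: the (1), mountain (2), blooms (1), soon (1) → 5
Line 3: loud (1), caterpillar (4) → 5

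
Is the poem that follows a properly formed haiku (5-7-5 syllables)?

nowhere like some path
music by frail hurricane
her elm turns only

Line 1: "nowhere like some path": 2+1+1+1 = 5 ✓
Line 2: "music by frail hurricane": 2+1+1+3 = 7 ✓
Line 3: "her elm turns only": 1+1+1+2 = 5 ✓

Yes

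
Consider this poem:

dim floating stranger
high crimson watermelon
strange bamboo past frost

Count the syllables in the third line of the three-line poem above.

5

The third line: strange(1) + bamboo(2) + past(1) + frost(1) = 5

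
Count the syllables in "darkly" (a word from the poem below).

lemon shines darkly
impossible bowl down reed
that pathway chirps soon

2

"darkly" has 2 syllables.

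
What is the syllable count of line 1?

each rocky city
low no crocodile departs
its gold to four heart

5

Line 1: "each rocky city": 1+2+2 = 5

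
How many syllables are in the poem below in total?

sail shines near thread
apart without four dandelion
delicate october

19

Line 1: "sail shines near thread": 1+1+1+1 = 4
Line 2: "apart without four dandelion": 2+2+1+4 = 9
Line 3: "delicate october": 3+3 = 6
Total: 4 + 9 + 6 = 19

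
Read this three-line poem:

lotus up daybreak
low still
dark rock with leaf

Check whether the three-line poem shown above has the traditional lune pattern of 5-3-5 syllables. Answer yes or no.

No

Line 1: "lotus up daybreak": 2+1+2 = 5 ✓
Line 2: "low still": 1+1 = 2 (expected 3)
Line 3: "dark rock with leaf": 1+1+1+1 = 4 (expected 5)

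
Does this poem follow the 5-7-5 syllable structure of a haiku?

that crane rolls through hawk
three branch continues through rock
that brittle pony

Line 1: that(1) + crane(1) + rolls(1) + through(1) + hawk(1) = 5 ✓
Line 2: three(1) + branch(1) + continues(3) + through(1) + rock(1) = 7 ✓
Line 3: that(1) + brittle(2) + pony(2) = 5 ✓

Yes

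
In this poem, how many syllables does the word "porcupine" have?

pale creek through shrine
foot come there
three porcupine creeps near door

3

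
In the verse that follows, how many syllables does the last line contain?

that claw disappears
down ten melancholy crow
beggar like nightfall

5

The last line: beggar (2), like (1), nightfall (2) → 5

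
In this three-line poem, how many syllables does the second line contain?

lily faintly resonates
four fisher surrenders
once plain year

6

The second line: four (1), fisher (2), surrenders (3) → 6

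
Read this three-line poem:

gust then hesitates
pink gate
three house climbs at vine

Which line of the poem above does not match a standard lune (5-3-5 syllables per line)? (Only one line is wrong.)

Line 1: gust(1) + then(1) + hesitates(3) = 5 ✓
Line 2: pink(1) + gate(1) = 2 (expected 3)
Line 3: three(1) + house(1) + climbs(1) + at(1) + vine(1) = 5 ✓

Line 2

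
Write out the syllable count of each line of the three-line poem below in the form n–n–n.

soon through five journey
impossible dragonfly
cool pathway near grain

Line 1: soon (1), through (1), five (1), journey (2) → 5
Line 2: impossible (4), dragonfly (3) → 7
Line 3: cool (1), pathway (2), near (1), grain (1) → 5

5–7–5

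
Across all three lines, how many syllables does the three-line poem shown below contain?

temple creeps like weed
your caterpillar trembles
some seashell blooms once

Line 1: temple (2), creeps (1), like (1), weed (1) → 5
Line 2: your (1), caterpillar (4), trembles (2) → 7
Line 3: some (1), seashell (2), blooms (1), once (1) → 5
Total: 5 + 7 + 5 = 17

17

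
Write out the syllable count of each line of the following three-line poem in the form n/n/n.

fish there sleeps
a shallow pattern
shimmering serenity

Line 1: "fish there sleeps": 1+1+1 = 3
Line 2: "a shallow pattern": 1+2+2 = 5
Line 3: "shimmering serenity": 3+4 = 7

3/5/7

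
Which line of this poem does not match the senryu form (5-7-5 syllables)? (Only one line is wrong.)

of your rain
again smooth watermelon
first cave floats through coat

Line 1: of(1) + your(1) + rain(1) = 3 (expected 5)
Line 2: again(2) + smooth(1) + watermelon(4) = 7 ✓
Line 3: first(1) + cave(1) + floats(1) + through(1) + coat(1) = 5 ✓

Line 1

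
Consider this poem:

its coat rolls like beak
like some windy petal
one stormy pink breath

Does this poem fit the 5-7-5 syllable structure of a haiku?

No

Line 1: its (1), coat (1), rolls (1), like (1), beak (1) → 5 ✓
Line 2: like (1), some (1), windy (2), petal (2) → 6 (expected 7)
Line 3: one (1), stormy (2), pink (1), breath (1) → 5 ✓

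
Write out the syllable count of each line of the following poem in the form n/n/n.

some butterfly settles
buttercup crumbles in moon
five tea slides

Line 1: "some butterfly settles": 1+3+2 = 6
Line 2: "buttercup crumbles in moon": 3+2+1+1 = 7
Line 3: "five tea slides": 1+1+1 = 3

6/7/3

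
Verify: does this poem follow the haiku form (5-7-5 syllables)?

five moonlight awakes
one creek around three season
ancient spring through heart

Line 1: "five moonlight awakes": 1+2+2 = 5 ✓
Line 2: "one creek around three season": 1+1+2+1+2 = 7 ✓
Line 3: "ancient spring through heart": 2+1+1+1 = 5 ✓

Yes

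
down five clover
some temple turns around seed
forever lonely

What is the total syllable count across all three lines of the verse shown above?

Line 1: down (1), five (1), clover (2) → 4
Line 2: some (1), temple (2), turns (1), around (2), seed (1) → 7
Line 3: forever (3), lonely (2) → 5
Total: 4 + 7 + 5 = 16

16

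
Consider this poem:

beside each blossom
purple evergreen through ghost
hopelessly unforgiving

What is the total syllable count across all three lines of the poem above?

Line 1: beside(2) + each(1) + blossom(2) = 5
Line 2: purple(2) + evergreen(3) + through(1) + ghost(1) = 7
Line 3: hopelessly(3) + unforgiving(4) = 7
Total: 5 + 7 + 7 = 19

19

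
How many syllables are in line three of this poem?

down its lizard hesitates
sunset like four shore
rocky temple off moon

Line three: "rocky temple off moon": 2+2+1+1 = 6

6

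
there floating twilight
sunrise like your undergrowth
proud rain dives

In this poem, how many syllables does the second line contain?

7

The second line: "sunrise like your undergrowth": 2+1+1+3 = 7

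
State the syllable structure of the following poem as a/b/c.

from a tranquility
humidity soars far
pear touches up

6/6/4

Line 1: from (1), a (1), tranquility (4) → 6
Line 2: humidity (4), soars (1), far (1) → 6
Line 3: pear (1), touches (2), up (1) → 4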